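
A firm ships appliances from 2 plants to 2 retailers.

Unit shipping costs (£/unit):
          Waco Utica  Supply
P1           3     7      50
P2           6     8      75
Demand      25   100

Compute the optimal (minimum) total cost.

A cheapest plan:
  P1 to Waco: 25 × £3 = £75
  P1 to Utica: 25 × £7 = £175
  P2 to Utica: 75 × £8 = £600
Total = 75 + 175 + 600 = £850.

850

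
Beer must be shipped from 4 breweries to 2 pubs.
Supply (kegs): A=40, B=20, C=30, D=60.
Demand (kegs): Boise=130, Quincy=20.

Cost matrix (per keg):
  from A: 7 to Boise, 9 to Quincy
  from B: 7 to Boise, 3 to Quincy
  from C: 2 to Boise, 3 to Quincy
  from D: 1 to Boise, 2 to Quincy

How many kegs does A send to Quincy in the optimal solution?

The minimum-cost plan:
  A->Boise: 40 × 7 = 280
  B->Quincy: 20 × 3 = 60
  C->Boise: 30 × 2 = 60
  D->Boise: 60 × 1 = 60
Total cost = 460.
The route A→Quincy is not used.

0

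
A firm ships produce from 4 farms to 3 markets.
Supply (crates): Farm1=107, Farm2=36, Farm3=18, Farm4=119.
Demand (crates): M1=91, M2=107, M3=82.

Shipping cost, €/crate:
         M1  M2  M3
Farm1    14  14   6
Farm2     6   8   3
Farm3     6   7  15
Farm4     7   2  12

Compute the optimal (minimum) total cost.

One minimum-cost allocation:
  Farm1–M1: 25 × €14 = €350
  Farm1–M3: 82 × €6 = €492
  Farm2–M1: 36 × €6 = €216
  Farm3–M1: 18 × €6 = €108
  Farm4–M1: 12 × €7 = €84
  Farm4–M2: 107 × €2 = €214
Total = 350 + 492 + 216 + 108 + 84 + 214 = €1464.

1464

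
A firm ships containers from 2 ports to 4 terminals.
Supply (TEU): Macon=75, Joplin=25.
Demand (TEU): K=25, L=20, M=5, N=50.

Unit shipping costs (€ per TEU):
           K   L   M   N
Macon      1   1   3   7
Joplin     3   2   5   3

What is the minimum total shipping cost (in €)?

310

A cheapest plan:
  Macon->K: 25 TEU
  Macon->L: 20 TEU
  Macon->M: 5 TEU
  Macon->N: 25 TEU
  Joplin->N: 25 TEU
Total cost = €310.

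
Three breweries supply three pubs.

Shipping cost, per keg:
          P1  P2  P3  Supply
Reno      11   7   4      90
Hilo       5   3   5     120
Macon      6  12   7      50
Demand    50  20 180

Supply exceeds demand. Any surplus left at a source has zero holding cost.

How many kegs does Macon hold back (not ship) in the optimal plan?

10

Minimum-cost shipments:
  Reno→P3: 90 × 4 = 360
  Hilo→P1: 10 × 5 = 50
  Hilo→P2: 20 × 3 = 60
  Hilo→P3: 90 × 5 = 450
  Macon→P1: 40 × 6 = 240
Total cost = 1160.
Macon ships 40 of its 50, leaving 10.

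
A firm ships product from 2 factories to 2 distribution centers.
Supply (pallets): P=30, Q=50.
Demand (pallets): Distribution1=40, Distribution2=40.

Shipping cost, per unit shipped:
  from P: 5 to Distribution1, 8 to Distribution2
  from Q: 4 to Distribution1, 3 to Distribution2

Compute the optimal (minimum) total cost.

310

One minimum-cost allocation:
  P->Distribution1: 30 pallets
  Q->Distribution1: 10 pallets
  Q->Distribution2: 40 pallets
Total cost = 310.
(Supply check: P ships 30; Q ships 50.)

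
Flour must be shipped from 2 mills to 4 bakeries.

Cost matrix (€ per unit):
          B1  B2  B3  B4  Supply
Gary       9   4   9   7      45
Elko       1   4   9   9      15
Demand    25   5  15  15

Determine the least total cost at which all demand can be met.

365

A cheapest plan:
  Gary->B1: 10 × €9 = €90
  Gary->B2: 5 × €4 = €20
  Gary->B3: 15 × €9 = €135
  Gary->B4: 15 × €7 = €105
  Elko->B1: 15 × €1 = €15
Total = 90 + 20 + 135 + 105 + 15 = €365.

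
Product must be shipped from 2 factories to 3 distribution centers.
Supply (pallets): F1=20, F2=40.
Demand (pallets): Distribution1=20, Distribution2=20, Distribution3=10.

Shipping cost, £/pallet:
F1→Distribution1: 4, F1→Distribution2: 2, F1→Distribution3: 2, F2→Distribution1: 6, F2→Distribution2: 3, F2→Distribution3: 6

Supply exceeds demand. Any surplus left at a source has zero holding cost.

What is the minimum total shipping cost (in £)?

Optimal allocation:
  F1–Distribution1: 10 × £4 = £40
  F1–Distribution3: 10 × £2 = £20
  F2–Distribution1: 10 × £6 = £60
  F2–Distribution2: 20 × £3 = £60
Total = 40 + 20 + 60 + 60 = £180.
(Supply check: F1 ships 20; F2 ships 30.)

180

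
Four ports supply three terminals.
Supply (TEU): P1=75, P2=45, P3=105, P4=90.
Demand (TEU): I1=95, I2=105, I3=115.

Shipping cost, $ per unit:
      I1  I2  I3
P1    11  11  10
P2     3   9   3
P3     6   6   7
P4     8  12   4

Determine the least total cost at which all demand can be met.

1925

Optimal allocation:
  P1->I2: 50 × $11 = $550
  P1->I3: 25 × $10 = $250
  P2->I1: 45 × $3 = $135
  P3->I1: 50 × $6 = $300
  P3->I2: 55 × $6 = $330
  P4->I3: 90 × $4 = $360
Total = 550 + 250 + 135 + 300 + 330 + 360 = $1925.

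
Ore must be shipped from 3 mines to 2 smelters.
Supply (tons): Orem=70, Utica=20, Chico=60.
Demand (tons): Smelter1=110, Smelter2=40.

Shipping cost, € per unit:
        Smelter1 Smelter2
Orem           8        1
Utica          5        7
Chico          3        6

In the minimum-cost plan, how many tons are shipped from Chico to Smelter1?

60

Optimal shipments:
  Orem->Smelter1: 30 tons
  Orem->Smelter2: 40 tons
  Utica->Smelter1: 20 tons
  Chico->Smelter1: 60 tons
Total cost = €560.
So Chico→Smelter1 carries 60 tons.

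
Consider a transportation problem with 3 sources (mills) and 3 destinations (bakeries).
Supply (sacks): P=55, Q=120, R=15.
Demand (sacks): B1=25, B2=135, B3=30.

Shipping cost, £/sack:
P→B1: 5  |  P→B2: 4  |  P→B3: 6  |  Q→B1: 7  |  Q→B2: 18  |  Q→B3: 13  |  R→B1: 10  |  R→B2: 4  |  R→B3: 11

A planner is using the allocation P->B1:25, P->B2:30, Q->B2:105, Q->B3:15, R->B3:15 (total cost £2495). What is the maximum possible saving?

480

Current plan cost = 25·5 + 30·4 + 105·18 + 15·13 + 15·11 = £2495.
Optimal plan:
  P to B2: 55 sacks
  Q to B1: 25 sacks
  Q to B2: 65 sacks
  Q to B3: 30 sacks
  R to B2: 15 sacks
Optimal cost = £2015.
Saving = 2495 − 2015 = £480.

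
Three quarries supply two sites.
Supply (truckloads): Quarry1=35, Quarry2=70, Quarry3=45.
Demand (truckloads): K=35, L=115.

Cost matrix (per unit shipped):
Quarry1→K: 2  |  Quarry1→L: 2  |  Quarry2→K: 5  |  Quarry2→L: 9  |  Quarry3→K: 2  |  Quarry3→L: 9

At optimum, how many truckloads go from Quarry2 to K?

0

Optimal shipments:
  Quarry1->L: 35 × 2 = 70
  Quarry2->L: 70 × 9 = 630
  Quarry3->K: 35 × 2 = 70
  Quarry3->L: 10 × 9 = 90
Total cost = 860.
The route Quarry2→K is not used.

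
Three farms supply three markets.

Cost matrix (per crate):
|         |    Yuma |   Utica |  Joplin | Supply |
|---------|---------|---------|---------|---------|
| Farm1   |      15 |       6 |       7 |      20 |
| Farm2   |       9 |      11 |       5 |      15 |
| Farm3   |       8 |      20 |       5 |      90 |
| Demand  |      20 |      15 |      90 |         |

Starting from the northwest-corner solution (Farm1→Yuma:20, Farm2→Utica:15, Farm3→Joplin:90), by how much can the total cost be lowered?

Current plan cost = 20·15 + 15·11 + 90·5 = 915.
Optimal plan:
  Farm1→Utica: 15 × 6 = 90
  Farm1→Joplin: 5 × 7 = 35
  Farm2→Joplin: 15 × 5 = 75
  Farm3→Yuma: 20 × 8 = 160
  Farm3→Joplin: 70 × 5 = 350
Optimal cost = 710.
Saving = 915 − 710 = 205.

205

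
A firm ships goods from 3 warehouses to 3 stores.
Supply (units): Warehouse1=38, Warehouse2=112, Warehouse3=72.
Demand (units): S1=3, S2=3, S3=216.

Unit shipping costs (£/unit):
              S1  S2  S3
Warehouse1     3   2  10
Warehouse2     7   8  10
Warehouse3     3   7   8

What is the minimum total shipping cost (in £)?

A cheapest plan:
  Warehouse1→S1: 3 × £3 = £9
  Warehouse1→S2: 3 × £2 = £6
  Warehouse1→S3: 32 × £10 = £320
  Warehouse2→S3: 112 × £10 = £1120
  Warehouse3→S3: 72 × £8 = £576
Total = 9 + 6 + 320 + 1120 + 576 = £2031.

2031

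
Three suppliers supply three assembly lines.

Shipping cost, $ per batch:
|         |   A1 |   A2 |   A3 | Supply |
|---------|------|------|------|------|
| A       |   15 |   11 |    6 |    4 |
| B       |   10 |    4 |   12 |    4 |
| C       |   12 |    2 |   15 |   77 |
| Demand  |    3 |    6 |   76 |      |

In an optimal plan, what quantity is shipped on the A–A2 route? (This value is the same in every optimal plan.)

0

Solving gives:
  A->A3: 4 batches
  B->A3: 4 batches
  C->A1: 3 batches
  C->A2: 6 batches
  C->A3: 68 batches
Total cost = $1140.
The route A→A2 is not used.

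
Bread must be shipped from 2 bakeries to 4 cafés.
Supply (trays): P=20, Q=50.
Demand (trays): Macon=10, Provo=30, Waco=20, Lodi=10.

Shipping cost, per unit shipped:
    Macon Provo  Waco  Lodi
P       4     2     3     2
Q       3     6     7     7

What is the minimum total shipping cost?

A cheapest plan:
  P–Provo: 10 trays
  P–Lodi: 10 trays
  Q–Macon: 10 trays
  Q–Provo: 20 trays
  Q–Waco: 20 trays
Total cost = 330.

330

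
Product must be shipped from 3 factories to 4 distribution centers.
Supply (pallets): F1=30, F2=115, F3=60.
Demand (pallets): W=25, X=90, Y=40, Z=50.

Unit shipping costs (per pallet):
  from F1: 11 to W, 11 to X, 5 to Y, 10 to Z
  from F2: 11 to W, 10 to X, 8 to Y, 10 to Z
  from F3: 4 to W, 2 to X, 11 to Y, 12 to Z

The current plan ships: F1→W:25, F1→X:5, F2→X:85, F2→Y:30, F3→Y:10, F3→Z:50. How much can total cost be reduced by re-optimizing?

Current plan cost = 25·11 + 5·11 + 85·10 + 30·8 + 10·11 + 50·12 = 2130.
Optimal plan:
  F1–Y: 30 × 5 = 150
  F2–W: 25 × 11 = 275
  F2–X: 30 × 10 = 300
  F2–Y: 10 × 8 = 80
  F2–Z: 50 × 10 = 500
  F3–X: 60 × 2 = 120
Optimal cost = 1425.
Saving = 2130 − 1425 = 705.

705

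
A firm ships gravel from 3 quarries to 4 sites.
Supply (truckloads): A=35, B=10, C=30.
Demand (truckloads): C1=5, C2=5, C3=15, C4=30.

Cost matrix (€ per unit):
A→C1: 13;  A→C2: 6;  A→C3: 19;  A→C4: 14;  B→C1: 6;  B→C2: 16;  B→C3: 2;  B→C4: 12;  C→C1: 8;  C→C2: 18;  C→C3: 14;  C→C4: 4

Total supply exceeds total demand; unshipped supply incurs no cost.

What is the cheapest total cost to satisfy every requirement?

330

A cheapest plan:
  A->C1: 5 × €13 = €65
  A->C2: 5 × €6 = €30
  A->C3: 5 × €19 = €95
  B->C3: 10 × €2 = €20
  C->C4: 30 × €4 = €120
Total = 65 + 30 + 95 + 20 + 120 = €330.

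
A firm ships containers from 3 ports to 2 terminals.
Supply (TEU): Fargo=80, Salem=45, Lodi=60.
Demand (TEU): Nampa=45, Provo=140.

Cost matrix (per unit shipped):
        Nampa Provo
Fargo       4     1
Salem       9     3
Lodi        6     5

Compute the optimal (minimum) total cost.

560

One minimum-cost allocation:
  Fargo->Provo: 80 TEU
  Salem->Provo: 45 TEU
  Lodi->Nampa: 45 TEU
  Lodi->Provo: 15 TEU
Total cost = 560.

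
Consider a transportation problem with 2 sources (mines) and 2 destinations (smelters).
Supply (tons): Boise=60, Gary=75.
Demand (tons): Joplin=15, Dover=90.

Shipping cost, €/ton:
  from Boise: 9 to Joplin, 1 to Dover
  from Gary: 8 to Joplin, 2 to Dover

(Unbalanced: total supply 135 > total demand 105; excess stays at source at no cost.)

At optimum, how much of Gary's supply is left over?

Minimum-cost shipments:
  Boise→Dover: 60 tons
  Gary→Joplin: 15 tons
  Gary→Dover: 30 tons
Total cost = €240.
Gary ships 45 of its 75, leaving 30.

30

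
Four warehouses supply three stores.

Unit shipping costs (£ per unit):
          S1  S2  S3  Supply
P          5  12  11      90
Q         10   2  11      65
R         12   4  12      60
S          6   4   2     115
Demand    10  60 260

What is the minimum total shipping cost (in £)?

2055

Optimal allocation:
  P->S1: 10 × £5 = £50
  P->S3: 80 × £11 = £880
  Q->S2: 60 × £2 = £120
  Q->S3: 5 × £11 = £55
  R->S3: 60 × £12 = £720
  S->S3: 115 × £2 = £230
Total = 50 + 880 + 120 + 55 + 720 + 230 = £2055.
(Supply check: P ships 90; Q ships 65; R ships 60; S ships 115.)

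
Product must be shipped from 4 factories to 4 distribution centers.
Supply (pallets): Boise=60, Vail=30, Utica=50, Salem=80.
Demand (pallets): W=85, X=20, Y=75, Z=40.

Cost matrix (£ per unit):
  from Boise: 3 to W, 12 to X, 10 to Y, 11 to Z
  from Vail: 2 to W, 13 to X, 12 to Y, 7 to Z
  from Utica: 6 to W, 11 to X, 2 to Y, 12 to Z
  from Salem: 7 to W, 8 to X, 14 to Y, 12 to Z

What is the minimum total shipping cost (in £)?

An optimal shipping plan:
  Boise->W: 35 × £3 = £105
  Boise->Y: 25 × £10 = £250
  Vail->Z: 30 × £7 = £210
  Utica->Y: 50 × £2 = £100
  Salem->W: 50 × £7 = £350
  Salem->X: 20 × £8 = £160
  Salem->Z: 10 × £12 = £120
Total = 105 + 250 + 210 + 100 + 350 + 160 + 120 = £1295.
(Supply check: Boise ships 60; Vail ships 30; Utica ships 50; Salem ships 80.)

1295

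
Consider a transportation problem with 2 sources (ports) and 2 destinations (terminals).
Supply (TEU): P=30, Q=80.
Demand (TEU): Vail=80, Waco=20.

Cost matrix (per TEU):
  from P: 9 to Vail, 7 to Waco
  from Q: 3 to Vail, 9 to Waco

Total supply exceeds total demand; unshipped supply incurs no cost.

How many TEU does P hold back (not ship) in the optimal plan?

An optimal plan:
  P–Waco: 20 × 7 = 140
  Q–Vail: 80 × 3 = 240
Total cost = 380.
P ships 20 of its 30, leaving 10.

10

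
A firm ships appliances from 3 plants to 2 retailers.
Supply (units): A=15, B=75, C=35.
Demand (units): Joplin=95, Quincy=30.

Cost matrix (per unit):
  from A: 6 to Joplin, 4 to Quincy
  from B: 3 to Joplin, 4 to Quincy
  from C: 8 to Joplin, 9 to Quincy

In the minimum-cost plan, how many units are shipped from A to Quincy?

15

Optimal shipments:
  A->Quincy: 15 × 4 = 60
  B->Joplin: 60 × 3 = 180
  B->Quincy: 15 × 4 = 60
  C->Joplin: 35 × 8 = 280
Total cost = 580.
So A→Quincy carries 15 units.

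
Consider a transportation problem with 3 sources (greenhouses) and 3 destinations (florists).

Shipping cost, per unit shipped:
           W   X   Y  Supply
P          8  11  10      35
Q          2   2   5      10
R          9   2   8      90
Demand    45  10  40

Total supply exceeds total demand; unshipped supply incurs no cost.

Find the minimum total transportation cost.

Optimal allocation:
  P to W: 35 × 8 = 280
  Q to W: 10 × 2 = 20
  R to X: 10 × 2 = 20
  R to Y: 40 × 8 = 320
Total = 280 + 20 + 20 + 320 = 640.

640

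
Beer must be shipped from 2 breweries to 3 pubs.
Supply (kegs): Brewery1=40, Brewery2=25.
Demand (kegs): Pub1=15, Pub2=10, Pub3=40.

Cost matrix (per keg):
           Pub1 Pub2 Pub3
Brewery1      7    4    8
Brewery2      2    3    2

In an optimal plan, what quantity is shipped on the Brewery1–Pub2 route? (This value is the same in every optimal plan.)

The minimum-cost plan:
  Brewery1->Pub1: 15 kegs
  Brewery1->Pub2: 10 kegs
  Brewery1->Pub3: 15 kegs
  Brewery2->Pub3: 25 kegs
Total cost = 315.
So Brewery1→Pub2 carries 10 kegs.

10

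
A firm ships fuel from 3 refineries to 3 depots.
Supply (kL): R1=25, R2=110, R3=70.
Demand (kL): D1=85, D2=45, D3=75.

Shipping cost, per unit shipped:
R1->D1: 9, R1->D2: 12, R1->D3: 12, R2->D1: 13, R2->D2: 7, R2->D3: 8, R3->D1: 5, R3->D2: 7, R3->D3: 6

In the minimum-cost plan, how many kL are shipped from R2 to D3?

65

Solving gives:
  R1->D1: 25 × 9 = 225
  R2->D2: 45 × 7 = 315
  R2->D3: 65 × 8 = 520
  R3->D1: 60 × 5 = 300
  R3->D3: 10 × 6 = 60
Total cost = 1420.
So R2→D3 carries 65 kL.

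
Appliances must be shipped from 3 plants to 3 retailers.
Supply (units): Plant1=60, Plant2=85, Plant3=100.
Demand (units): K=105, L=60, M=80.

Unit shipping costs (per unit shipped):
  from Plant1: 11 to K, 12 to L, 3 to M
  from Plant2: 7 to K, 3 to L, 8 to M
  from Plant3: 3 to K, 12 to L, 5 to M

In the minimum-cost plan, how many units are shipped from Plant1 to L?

Solving gives:
  Plant1–M: 60 × 3 = 180
  Plant2–K: 5 × 7 = 35
  Plant2–L: 60 × 3 = 180
  Plant2–M: 20 × 8 = 160
  Plant3–K: 100 × 3 = 300
Total cost = 855.
The route Plant1→L is not used.

0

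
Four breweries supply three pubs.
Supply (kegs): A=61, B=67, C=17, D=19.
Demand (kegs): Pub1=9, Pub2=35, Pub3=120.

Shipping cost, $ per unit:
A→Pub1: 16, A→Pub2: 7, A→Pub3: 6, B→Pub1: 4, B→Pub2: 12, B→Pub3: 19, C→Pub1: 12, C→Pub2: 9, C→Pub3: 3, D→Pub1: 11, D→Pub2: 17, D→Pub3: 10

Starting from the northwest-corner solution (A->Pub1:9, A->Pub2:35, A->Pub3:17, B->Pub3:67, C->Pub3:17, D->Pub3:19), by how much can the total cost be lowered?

505

Current plan cost = 9·16 + 35·7 + 17·6 + 67·19 + 17·3 + 19·10 = $2005.
Optimal plan:
  A->Pub3: 61 kegs
  B->Pub1: 9 kegs
  B->Pub2: 35 kegs
  B->Pub3: 23 kegs
  C->Pub3: 17 kegs
  D->Pub3: 19 kegs
Optimal cost = $1500.
Saving = 2005 − 1500 = $505.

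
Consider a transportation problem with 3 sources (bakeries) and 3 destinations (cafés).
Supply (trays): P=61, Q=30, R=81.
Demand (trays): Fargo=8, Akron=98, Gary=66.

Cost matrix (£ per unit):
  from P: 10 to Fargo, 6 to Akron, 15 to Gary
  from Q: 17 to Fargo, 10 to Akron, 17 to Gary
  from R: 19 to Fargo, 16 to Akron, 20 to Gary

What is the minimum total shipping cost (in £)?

A cheapest plan:
  P→Akron: 61 × £6 = £366
  Q→Akron: 30 × £10 = £300
  R→Fargo: 8 × £19 = £152
  R→Akron: 7 × £16 = £112
  R→Gary: 66 × £20 = £1320
Total = 366 + 300 + 152 + 112 + 1320 = £2250.

2250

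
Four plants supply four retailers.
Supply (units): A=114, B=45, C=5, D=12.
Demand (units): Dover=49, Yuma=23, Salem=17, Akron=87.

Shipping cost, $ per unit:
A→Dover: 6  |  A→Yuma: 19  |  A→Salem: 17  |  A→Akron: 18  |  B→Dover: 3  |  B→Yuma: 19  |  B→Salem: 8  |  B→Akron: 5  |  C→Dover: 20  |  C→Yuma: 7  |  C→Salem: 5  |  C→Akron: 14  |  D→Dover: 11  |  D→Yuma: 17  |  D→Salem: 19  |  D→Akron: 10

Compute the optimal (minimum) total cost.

An optimal shipping plan:
  A–Dover: 49 × $6 = $294
  A–Yuma: 23 × $19 = $437
  A–Salem: 12 × $17 = $204
  A–Akron: 30 × $18 = $540
  B–Akron: 45 × $5 = $225
  C–Salem: 5 × $5 = $25
  D–Akron: 12 × $10 = $120
Total = 294 + 437 + 204 + 540 + 225 + 25 + 120 = $1845.

1845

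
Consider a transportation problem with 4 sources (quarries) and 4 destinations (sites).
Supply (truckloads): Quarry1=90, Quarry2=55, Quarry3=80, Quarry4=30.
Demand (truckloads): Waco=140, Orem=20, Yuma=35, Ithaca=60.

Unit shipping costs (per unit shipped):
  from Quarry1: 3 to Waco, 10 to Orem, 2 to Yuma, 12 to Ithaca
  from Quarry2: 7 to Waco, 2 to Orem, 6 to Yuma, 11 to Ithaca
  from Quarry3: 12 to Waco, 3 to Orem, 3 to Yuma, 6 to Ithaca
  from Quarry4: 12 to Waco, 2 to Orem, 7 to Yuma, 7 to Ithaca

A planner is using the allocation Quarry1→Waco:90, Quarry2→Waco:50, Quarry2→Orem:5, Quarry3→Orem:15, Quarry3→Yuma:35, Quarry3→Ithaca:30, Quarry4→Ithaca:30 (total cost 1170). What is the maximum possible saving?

Current plan cost = 90·3 + 50·7 + 5·2 + 15·3 + 35·3 + 30·6 + 30·7 = 1170.
Optimal plan:
  Quarry1–Waco: 90 × 3 = 270
  Quarry2–Waco: 50 × 7 = 350
  Quarry2–Orem: 5 × 2 = 10
  Quarry3–Yuma: 35 × 3 = 105
  Quarry3–Ithaca: 45 × 6 = 270
  Quarry4–Orem: 15 × 2 = 30
  Quarry4–Ithaca: 15 × 7 = 105
Optimal cost = 1140.
Saving = 1170 − 1140 = 30.

30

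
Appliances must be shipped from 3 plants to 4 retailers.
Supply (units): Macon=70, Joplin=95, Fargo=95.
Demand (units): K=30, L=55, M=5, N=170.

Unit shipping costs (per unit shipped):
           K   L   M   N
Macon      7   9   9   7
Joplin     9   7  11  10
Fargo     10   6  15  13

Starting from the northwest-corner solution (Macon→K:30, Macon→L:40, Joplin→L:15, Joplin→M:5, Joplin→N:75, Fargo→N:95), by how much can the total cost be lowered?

Current plan cost = 30·7 + 40·9 + 15·7 + 5·11 + 75·10 + 95·13 = 2715.
Optimal plan:
  Macon to N: 70 units
  Joplin to M: 5 units
  Joplin to N: 90 units
  Fargo to K: 30 units
  Fargo to L: 55 units
  Fargo to N: 10 units
Optimal cost = 2205.
Saving = 2715 − 2205 = 510.

510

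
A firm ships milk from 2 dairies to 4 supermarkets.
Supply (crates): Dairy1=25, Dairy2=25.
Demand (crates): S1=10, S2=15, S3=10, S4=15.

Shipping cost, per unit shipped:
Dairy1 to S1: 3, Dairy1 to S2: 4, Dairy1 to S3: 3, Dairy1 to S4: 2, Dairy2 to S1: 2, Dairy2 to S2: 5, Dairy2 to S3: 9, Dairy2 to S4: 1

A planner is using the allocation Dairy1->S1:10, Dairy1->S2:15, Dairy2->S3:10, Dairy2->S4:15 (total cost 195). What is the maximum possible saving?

70

Current plan cost = 10·3 + 15·4 + 10·9 + 15·1 = 195.
Optimal plan:
  Dairy1→S2: 15 × 4 = 60
  Dairy1→S3: 10 × 3 = 30
  Dairy2→S1: 10 × 2 = 20
  Dairy2→S4: 15 × 1 = 15
Optimal cost = 125.
Saving = 195 − 125 = 70.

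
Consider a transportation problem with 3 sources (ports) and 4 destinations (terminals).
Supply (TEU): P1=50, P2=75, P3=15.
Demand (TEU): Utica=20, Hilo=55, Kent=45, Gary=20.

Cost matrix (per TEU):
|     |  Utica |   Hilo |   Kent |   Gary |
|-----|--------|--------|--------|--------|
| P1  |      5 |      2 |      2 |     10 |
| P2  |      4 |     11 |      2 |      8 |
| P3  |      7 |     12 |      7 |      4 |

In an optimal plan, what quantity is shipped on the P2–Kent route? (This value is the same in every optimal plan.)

45

Optimal shipments:
  P1 to Hilo: 50 × 2 = 100
  P2 to Utica: 20 × 4 = 80
  P2 to Hilo: 5 × 11 = 55
  P2 to Kent: 45 × 2 = 90
  P2 to Gary: 5 × 8 = 40
  P3 to Gary: 15 × 4 = 60
Total cost = 425.
So P2→Kent carries 45 TEU.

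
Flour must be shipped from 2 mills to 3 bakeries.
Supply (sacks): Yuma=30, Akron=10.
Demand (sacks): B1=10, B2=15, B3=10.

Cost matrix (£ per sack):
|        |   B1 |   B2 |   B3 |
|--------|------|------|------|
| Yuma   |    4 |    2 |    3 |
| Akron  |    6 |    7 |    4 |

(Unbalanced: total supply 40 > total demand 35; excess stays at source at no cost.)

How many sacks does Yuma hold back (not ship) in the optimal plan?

0

Minimum-cost shipments:
  Yuma→B1: 10 × £4 = £40
  Yuma→B2: 15 × £2 = £30
  Yuma→B3: 5 × £3 = £15
  Akron→B3: 5 × £4 = £20
Total cost = £105.
Yuma ships 30 of its 30, leaving 0.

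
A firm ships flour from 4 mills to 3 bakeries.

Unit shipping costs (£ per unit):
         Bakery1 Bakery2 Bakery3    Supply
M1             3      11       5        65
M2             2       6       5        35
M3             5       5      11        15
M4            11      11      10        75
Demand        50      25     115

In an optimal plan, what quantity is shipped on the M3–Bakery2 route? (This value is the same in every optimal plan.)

The minimum-cost plan:
  M1–Bakery1: 15 sacks
  M1–Bakery3: 50 sacks
  M2–Bakery1: 35 sacks
  M3–Bakery2: 15 sacks
  M4–Bakery2: 10 sacks
  M4–Bakery3: 65 sacks
Total cost = £1200.
So M3→Bakery2 carries 15 sacks.

15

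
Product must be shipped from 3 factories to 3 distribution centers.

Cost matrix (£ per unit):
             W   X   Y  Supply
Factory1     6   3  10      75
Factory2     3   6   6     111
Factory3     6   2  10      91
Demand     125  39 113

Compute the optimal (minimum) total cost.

One minimum-cost allocation:
  Factory1 to W: 73 × £6 = £438
  Factory1 to Y: 2 × £10 = £20
  Factory2 to Y: 111 × £6 = £666
  Factory3 to W: 52 × £6 = £312
  Factory3 to X: 39 × £2 = £78
Total = 438 + 20 + 666 + 312 + 78 = £1514.

1514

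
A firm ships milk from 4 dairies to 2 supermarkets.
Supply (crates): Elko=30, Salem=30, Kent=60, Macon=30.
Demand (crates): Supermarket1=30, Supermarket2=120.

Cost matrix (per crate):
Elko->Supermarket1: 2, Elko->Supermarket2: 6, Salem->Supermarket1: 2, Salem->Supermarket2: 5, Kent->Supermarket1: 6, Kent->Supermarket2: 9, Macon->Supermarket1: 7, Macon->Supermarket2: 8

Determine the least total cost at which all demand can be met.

A cheapest plan:
  Elko->Supermarket1: 30 crates
  Salem->Supermarket2: 30 crates
  Kent->Supermarket2: 60 crates
  Macon->Supermarket2: 30 crates
Total cost = 990.
(Supply check: Elko ships 30; Salem ships 30; Kent ships 60; Macon ships 30.)

990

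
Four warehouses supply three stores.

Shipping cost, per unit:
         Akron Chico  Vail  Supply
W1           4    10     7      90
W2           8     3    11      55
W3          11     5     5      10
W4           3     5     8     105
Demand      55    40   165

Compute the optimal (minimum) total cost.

An optimal shipping plan:
  W1->Vail: 90 × 7 = 630
  W2->Chico: 40 × 3 = 120
  W2->Vail: 15 × 11 = 165
  W3->Vail: 10 × 5 = 50
  W4->Akron: 55 × 3 = 165
  W4->Vail: 50 × 8 = 400
Total = 630 + 120 + 165 + 50 + 165 + 400 = 1530.

1530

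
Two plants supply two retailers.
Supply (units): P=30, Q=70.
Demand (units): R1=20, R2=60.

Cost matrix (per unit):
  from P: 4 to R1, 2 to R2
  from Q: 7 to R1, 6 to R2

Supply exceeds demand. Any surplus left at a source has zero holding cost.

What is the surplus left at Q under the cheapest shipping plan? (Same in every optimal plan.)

20

An optimal plan:
  P->R2: 30 × 2 = 60
  Q->R1: 20 × 7 = 140
  Q->R2: 30 × 6 = 180
Total cost = 380.
Q ships 50 of its 70, leaving 20.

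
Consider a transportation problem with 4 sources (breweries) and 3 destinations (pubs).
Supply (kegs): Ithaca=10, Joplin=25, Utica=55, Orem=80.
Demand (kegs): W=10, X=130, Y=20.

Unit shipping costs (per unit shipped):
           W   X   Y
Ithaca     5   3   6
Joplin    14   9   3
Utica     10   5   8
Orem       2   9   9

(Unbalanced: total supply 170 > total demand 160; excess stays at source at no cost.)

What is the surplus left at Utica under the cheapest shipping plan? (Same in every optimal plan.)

An optimal plan:
  Ithaca->X: 10 × 3 = 30
  Joplin->Y: 20 × 3 = 60
  Utica->X: 55 × 5 = 275
  Orem->W: 10 × 2 = 20
  Orem->X: 65 × 9 = 585
Total cost = 970.
Utica ships 55 of its 55, leaving 0.

0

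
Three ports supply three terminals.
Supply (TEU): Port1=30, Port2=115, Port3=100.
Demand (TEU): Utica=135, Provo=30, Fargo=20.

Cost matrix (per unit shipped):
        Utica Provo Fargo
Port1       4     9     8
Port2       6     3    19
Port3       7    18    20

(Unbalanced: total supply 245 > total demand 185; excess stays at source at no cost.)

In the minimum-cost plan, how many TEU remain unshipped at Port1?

An optimal plan:
  Port1->Utica: 10 × 4 = 40
  Port1->Fargo: 20 × 8 = 160
  Port2->Utica: 85 × 6 = 510
  Port2->Provo: 30 × 3 = 90
  Port3->Utica: 40 × 7 = 280
Total cost = 1080.
Port1 ships 30 of its 30, leaving 0.

0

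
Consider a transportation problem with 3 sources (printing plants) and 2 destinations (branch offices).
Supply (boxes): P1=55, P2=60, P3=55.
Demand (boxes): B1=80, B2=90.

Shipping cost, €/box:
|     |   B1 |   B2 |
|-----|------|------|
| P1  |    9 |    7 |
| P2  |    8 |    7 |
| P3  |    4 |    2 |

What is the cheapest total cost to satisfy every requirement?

A cheapest plan:
  P1→B1: 20 × €9 = €180
  P1→B2: 35 × €7 = €245
  P2→B1: 60 × €8 = €480
  P3→B2: 55 × €2 = €110
Total = 180 + 245 + 480 + 110 = €1015.

1015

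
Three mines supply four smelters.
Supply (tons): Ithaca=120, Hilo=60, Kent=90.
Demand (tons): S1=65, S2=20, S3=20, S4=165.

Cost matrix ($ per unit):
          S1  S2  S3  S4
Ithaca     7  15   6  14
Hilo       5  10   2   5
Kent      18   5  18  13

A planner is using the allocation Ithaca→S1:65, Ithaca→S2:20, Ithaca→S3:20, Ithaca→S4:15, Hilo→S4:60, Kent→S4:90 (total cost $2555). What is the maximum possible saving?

180

Current plan cost = 65·7 + 20·15 + 20·6 + 15·14 + 60·5 + 90·13 = $2555.
Optimal plan:
  Ithaca to S1: 65 × $7 = $455
  Ithaca to S3: 20 × $6 = $120
  Ithaca to S4: 35 × $14 = $490
  Hilo to S4: 60 × $5 = $300
  Kent to S2: 20 × $5 = $100
  Kent to S4: 70 × $13 = $910
Optimal cost = $2375.
Saving = 2555 − 2375 = $180.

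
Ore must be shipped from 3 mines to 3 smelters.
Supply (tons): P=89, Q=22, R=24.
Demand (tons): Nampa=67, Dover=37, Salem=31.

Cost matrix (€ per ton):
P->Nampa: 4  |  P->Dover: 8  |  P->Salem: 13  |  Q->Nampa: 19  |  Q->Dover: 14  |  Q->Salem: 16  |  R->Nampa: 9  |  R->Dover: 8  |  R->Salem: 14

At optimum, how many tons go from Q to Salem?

The minimum-cost plan:
  P→Nampa: 67 × €4 = €268
  P→Dover: 13 × €8 = €104
  P→Salem: 9 × €13 = €117
  Q→Salem: 22 × €16 = €352
  R→Dover: 24 × €8 = €192
Total cost = €1033.
So Q→Salem carries 22 tons.

22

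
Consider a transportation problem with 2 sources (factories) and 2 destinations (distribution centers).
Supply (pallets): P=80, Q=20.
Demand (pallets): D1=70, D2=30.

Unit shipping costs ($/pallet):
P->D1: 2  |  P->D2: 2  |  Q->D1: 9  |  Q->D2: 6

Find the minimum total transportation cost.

280

Optimal allocation:
  P->D1: 70 pallets
  P->D2: 10 pallets
  Q->D2: 20 pallets
Total cost = $280.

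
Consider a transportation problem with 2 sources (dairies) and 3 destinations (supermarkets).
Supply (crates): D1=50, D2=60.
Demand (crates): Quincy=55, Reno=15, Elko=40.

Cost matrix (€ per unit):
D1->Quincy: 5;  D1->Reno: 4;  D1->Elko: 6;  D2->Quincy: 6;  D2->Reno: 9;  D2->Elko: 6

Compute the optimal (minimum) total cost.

595

One minimum-cost allocation:
  D1 to Quincy: 35 × €5 = €175
  D1 to Reno: 15 × €4 = €60
  D2 to Quincy: 20 × €6 = €120
  D2 to Elko: 40 × €6 = €240
Total = 175 + 60 + 120 + 240 = €595.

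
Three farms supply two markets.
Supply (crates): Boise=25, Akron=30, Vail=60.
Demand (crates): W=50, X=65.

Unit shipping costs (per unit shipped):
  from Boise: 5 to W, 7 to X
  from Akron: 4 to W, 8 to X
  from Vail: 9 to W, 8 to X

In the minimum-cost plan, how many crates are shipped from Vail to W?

0

The minimum-cost plan:
  Boise to W: 20 × 5 = 100
  Boise to X: 5 × 7 = 35
  Akron to W: 30 × 4 = 120
  Vail to X: 60 × 8 = 480
Total cost = 735.
The route Vail→W is not used.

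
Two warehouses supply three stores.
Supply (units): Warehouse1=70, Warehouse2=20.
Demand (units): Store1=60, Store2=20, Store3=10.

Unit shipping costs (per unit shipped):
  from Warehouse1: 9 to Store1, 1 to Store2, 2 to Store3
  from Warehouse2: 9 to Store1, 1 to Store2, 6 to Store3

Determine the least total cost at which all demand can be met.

580

Optimal allocation:
  Warehouse1 to Store1: 40 × 9 = 360
  Warehouse1 to Store2: 20 × 1 = 20
  Warehouse1 to Store3: 10 × 2 = 20
  Warehouse2 to Store1: 20 × 9 = 180
Total = 360 + 20 + 20 + 180 = 580.
(Supply check: Warehouse1 ships 70; Warehouse2 ships 20.)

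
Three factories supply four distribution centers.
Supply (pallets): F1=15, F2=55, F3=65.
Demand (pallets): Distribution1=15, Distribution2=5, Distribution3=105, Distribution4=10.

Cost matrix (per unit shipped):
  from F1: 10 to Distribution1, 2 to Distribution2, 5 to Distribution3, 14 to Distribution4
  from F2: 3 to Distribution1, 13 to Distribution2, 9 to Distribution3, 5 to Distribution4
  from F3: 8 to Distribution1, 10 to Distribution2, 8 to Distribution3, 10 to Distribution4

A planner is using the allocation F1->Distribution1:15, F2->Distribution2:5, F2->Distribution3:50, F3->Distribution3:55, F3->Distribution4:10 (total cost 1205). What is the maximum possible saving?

Current plan cost = 15·10 + 5·13 + 50·9 + 55·8 + 10·10 = 1205.
Optimal plan:
  F1 to Distribution2: 5 × 2 = 10
  F1 to Distribution3: 10 × 5 = 50
  F2 to Distribution1: 15 × 3 = 45
  F2 to Distribution3: 30 × 9 = 270
  F2 to Distribution4: 10 × 5 = 50
  F3 to Distribution3: 65 × 8 = 520
Optimal cost = 945.
Saving = 1205 − 945 = 260.

260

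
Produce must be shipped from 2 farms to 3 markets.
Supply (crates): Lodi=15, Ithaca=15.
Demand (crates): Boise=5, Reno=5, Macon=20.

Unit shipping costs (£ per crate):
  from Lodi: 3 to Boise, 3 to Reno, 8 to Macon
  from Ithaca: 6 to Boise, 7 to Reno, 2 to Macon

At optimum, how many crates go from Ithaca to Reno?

Solving gives:
  Lodi->Boise: 5 × £3 = £15
  Lodi->Reno: 5 × £3 = £15
  Lodi->Macon: 5 × £8 = £40
  Ithaca->Macon: 15 × £2 = £30
Total cost = £100.
The route Ithaca→Reno is not used.

0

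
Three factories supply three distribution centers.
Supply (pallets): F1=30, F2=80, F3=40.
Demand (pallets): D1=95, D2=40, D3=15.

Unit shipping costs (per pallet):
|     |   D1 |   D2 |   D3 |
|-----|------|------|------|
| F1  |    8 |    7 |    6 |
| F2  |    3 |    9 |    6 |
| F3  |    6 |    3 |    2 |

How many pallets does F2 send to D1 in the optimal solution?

Solving gives:
  F1–D1: 15 × 8 = 120
  F1–D3: 15 × 6 = 90
  F2–D1: 80 × 3 = 240
  F3–D2: 40 × 3 = 120
Total cost = 570.
So F2→D1 carries 80 pallets.

80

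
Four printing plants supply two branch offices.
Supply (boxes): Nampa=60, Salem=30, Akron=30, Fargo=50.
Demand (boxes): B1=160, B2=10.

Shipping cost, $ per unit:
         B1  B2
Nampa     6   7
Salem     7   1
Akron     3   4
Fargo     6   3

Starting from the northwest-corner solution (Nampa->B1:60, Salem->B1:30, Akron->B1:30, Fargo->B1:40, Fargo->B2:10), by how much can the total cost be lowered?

Current plan cost = 60·6 + 30·7 + 30·3 + 40·6 + 10·3 = $930.
Optimal plan:
  Nampa->B1: 60 × $6 = $360
  Salem->B1: 20 × $7 = $140
  Salem->B2: 10 × $1 = $10
  Akron->B1: 30 × $3 = $90
  Fargo->B1: 50 × $6 = $300
Optimal cost = $900.
Saving = 930 − 900 = $30.

30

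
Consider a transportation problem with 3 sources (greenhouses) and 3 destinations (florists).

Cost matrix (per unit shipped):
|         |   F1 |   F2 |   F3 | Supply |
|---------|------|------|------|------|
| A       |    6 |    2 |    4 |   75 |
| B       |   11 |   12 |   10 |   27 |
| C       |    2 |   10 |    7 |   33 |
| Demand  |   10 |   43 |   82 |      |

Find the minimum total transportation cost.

One minimum-cost allocation:
  A–F2: 43 × 2 = 86
  A–F3: 32 × 4 = 128
  B–F3: 27 × 10 = 270
  C–F1: 10 × 2 = 20
  C–F3: 23 × 7 = 161
Total = 86 + 128 + 270 + 20 + 161 = 665.

665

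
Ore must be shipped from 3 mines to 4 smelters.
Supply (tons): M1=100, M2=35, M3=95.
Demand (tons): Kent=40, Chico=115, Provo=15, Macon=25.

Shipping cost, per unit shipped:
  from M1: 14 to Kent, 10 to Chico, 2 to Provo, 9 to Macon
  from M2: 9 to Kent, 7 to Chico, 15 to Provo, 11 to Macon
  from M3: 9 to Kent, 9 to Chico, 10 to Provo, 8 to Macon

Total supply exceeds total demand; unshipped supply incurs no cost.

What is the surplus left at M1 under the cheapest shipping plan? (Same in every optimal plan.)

An optimal plan:
  M1–Chico: 50 × 10 = 500
  M1–Provo: 15 × 2 = 30
  M2–Chico: 35 × 7 = 245
  M3–Kent: 40 × 9 = 360
  M3–Chico: 30 × 9 = 270
  M3–Macon: 25 × 8 = 200
Total cost = 1605.
M1 ships 65 of its 100, leaving 35.

35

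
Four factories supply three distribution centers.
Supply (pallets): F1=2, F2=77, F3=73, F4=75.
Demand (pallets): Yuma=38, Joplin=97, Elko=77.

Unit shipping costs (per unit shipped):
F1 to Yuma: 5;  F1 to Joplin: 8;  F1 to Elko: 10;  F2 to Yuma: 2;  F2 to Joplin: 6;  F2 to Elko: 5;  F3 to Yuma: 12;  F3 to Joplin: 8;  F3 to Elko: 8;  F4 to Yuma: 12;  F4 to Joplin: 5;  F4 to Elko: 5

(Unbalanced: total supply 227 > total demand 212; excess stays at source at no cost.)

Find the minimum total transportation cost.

1126

One minimum-cost allocation:
  F2–Yuma: 38 pallets
  F2–Elko: 39 pallets
  F3–Joplin: 22 pallets
  F3–Elko: 38 pallets
  F4–Joplin: 75 pallets
Total cost = 1126.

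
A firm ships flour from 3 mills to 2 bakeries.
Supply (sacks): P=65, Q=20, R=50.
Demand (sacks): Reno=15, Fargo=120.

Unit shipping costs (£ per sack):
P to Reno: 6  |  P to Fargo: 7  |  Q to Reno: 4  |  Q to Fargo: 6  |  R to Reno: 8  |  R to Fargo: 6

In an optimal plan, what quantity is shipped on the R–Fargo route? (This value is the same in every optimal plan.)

The minimum-cost plan:
  P→Fargo: 65 × £7 = £455
  Q→Reno: 15 × £4 = £60
  Q→Fargo: 5 × £6 = £30
  R→Fargo: 50 × £6 = £300
Total cost = £845.
So R→Fargo carries 50 sacks.

50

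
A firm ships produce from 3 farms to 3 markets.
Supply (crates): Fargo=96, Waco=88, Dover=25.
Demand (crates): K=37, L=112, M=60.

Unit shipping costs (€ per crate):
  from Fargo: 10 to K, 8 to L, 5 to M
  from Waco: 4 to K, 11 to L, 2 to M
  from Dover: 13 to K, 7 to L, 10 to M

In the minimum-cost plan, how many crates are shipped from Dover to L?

Optimal shipments:
  Fargo to L: 87 crates
  Fargo to M: 9 crates
  Waco to K: 37 crates
  Waco to M: 51 crates
  Dover to L: 25 crates
Total cost = €1166.
So Dover→L carries 25 crates.

25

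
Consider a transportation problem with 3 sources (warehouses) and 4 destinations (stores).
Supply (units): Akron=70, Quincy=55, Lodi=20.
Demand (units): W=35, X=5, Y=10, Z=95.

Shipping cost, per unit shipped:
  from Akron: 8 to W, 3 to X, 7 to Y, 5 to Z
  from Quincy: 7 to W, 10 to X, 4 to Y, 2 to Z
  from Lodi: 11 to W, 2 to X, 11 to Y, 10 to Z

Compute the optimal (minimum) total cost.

An optimal shipping plan:
  Akron→W: 20 units
  Akron→Z: 50 units
  Quincy→Y: 10 units
  Quincy→Z: 45 units
  Lodi→W: 15 units
  Lodi→X: 5 units
Total cost = 715.
(Supply check: Akron ships 70; Quincy ships 55; Lodi ships 20.)

715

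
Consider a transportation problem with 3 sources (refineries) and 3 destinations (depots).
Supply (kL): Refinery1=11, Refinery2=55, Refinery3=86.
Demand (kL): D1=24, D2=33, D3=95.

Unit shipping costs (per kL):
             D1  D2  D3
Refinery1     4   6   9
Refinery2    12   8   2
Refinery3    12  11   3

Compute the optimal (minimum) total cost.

Optimal allocation:
  Refinery1→D1: 11 × 4 = 44
  Refinery2→D2: 33 × 8 = 264
  Refinery2→D3: 22 × 2 = 44
  Refinery3→D1: 13 × 12 = 156
  Refinery3→D3: 73 × 3 = 219
Total = 44 + 264 + 44 + 156 + 219 = 727.
(Supply check: Refinery1 ships 11; Refinery2 ships 55; Refinery3 ships 86.)

727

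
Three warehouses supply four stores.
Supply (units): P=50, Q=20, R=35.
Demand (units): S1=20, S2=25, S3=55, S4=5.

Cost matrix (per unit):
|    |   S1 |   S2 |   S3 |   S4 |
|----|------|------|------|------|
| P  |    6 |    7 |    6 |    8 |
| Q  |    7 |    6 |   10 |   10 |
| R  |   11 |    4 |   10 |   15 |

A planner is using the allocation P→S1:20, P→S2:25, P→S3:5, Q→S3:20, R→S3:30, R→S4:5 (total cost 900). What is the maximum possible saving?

250

Current plan cost = 20·6 + 25·7 + 5·6 + 20·10 + 30·10 + 5·15 = 900.
Optimal plan:
  P to S3: 45 × 6 = 270
  P to S4: 5 × 8 = 40
  Q to S1: 20 × 7 = 140
  R to S2: 25 × 4 = 100
  R to S3: 10 × 10 = 100
Optimal cost = 650.
Saving = 900 − 650 = 250.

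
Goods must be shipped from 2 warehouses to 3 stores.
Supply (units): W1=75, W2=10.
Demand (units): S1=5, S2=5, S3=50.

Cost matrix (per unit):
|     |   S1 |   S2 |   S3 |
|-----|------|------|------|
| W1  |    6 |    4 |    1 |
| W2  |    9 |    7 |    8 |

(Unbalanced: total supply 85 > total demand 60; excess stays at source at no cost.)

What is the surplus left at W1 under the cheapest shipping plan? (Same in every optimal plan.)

15

Minimum-cost shipments:
  W1→S1: 5 units
  W1→S2: 5 units
  W1→S3: 50 units
Total cost = 100.
W1 ships 60 of its 75, leaving 15.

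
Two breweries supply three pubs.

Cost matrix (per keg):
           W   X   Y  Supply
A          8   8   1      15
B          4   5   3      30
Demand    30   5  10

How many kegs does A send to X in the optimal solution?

5

Optimal shipments:
  A→X: 5 × 8 = 40
  A→Y: 10 × 1 = 10
  B→W: 30 × 4 = 120
Total cost = 170.
So A→X carries 5 kegs.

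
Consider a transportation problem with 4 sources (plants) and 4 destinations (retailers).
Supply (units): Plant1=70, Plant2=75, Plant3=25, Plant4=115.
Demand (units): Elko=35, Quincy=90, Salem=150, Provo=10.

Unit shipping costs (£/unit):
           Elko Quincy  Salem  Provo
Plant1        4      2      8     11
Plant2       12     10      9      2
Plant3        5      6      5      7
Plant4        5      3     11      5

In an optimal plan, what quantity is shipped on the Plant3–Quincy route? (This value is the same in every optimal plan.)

0

The minimum-cost plan:
  Plant1–Elko: 10 units
  Plant1–Salem: 60 units
  Plant2–Salem: 65 units
  Plant2–Provo: 10 units
  Plant3–Salem: 25 units
  Plant4–Elko: 25 units
  Plant4–Quincy: 90 units
Total cost = £1645.
The route Plant3→Quincy is not used.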